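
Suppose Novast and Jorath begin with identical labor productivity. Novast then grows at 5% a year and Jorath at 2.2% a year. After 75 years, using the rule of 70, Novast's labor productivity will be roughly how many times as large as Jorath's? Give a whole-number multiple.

around 8 times

Only the 2.8-point difference matters.
70/2.8 ≈ 25.00 years per doubling of the ratio; 75 years gives 3.00 doublings, so ≈ 8×.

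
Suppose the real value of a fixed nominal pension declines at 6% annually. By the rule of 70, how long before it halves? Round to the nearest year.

The rule works in reverse for decay: 70/6 ≈ 11.67 years to halve.

≈ 12 years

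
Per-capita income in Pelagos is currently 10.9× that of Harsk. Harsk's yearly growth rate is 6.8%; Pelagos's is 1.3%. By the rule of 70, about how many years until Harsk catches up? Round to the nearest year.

roughly 44 years

Harsk gains on Pelagos at 6.8% − 1.3% = 5.5 points a year.
At that relative rate the gap halves every 70/5.5 ≈ 12.73 years.
A 10.9× gap takes log₂(10.9) ≈ 3.45 halvings to close: 3.45 × 12.73 ≈ 44 years.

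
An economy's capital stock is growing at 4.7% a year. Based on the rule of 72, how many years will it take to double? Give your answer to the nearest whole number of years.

around 15 years

72/4.7 ≈ 15.32, so it doubles roughly every 15 years.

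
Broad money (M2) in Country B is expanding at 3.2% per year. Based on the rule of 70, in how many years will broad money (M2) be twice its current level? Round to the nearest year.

At 3.2%, doubling takes about 70/3.2 = 21.88 years.

≈ 22 years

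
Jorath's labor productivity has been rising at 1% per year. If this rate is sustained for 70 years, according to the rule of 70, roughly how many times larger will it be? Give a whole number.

≈ 2 times

Doubling time ≈ 70/1 = 70.00 years.
70/70.00 ≈ 1 doubling, so about 2^1 = 2×.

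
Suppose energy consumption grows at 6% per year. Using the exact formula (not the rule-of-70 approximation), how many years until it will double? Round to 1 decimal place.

t = ln(2) / ln(1 + 0.06) = 0.6931 / 0.058269 ≈ 11.89.

11.9 years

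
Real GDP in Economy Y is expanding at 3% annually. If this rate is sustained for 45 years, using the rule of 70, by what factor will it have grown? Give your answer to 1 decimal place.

roughly 3.8 times

Doubling time ≈ 70/3 = 23.33 years.
45 years / 23.33 ≈ 1.93 doublings → factor 2^1.93 ≈ 3.8.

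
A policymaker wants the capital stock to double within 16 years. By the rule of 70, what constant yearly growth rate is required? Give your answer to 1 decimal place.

70 / 16 ≈ 4.38, so about 4.4% per year.

roughly 4.4%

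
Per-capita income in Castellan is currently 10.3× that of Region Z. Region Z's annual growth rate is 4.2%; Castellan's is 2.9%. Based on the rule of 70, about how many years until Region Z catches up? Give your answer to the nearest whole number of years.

The growth-rate gap is 4.2% − 2.9% = 1.3 percentage points.
So the ratio between them halves every 70/1.3 ≈ 53.85 years.
A 10.3× gap takes log₂(10.3) ≈ 3.36 halvings to close: 3.36 × 53.85 ≈ 181 years.

181 years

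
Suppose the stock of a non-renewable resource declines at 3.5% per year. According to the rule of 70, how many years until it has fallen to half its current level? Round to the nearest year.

The rule works in reverse for decay: 70/3.5 ≈ 20.00 years to halve.

around 20 years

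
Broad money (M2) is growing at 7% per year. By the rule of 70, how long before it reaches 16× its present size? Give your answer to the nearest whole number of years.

One doubling takes 70/7 = 10.00 years.
Getting to 16× needs 4 doublings: 4 × 10.00 ≈ 40 years.

around 40 years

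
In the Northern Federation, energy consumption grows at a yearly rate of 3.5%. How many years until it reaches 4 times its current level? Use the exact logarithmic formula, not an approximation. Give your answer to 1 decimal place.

t = ln(4) / ln(1 + 0.035) = 1.3863 / 0.034401 ≈ 40.30.

40.3 years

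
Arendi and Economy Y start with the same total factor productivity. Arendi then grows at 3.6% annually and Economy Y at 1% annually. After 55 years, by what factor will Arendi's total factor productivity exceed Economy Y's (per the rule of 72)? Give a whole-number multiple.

roughly 4 times

Only the 2.6-point difference matters.
72/2.6 ≈ 27.69 years per doubling of the ratio; 55 years gives 1.99 doublings, so ≈ 4×.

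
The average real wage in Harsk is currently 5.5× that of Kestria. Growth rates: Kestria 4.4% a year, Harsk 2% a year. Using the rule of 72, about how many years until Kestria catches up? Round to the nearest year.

roughly 74 years

The growth-rate gap is 4.4% − 2% = 2.4 percentage points.
So the ratio between them halves every 72/2.4 ≈ 30.00 years.
A 5.5× gap takes log₂(5.5) ≈ 2.46 halvings to close: 2.46 × 30.00 ≈ 74 years.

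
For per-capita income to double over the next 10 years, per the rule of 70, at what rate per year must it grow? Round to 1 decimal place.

7.0%

70 / 10 ≈ 7.00, so about 7.0% per year.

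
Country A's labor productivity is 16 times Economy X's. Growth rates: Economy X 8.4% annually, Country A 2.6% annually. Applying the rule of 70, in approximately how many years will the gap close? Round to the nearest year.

roughly 48 years

What matters is the difference: 5.8 pp.
Rule of 70 on the gap: the ratio halves every 70/5.8 ≈ 12.07 years.
A 16 times gap closes after 4 halvings: 4 × 12.07 ≈ 48 years.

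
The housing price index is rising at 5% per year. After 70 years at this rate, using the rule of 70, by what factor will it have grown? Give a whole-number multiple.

roughly 32 times

Doubling time ≈ 70/5 = 14.00 years.
70/14.00 ≈ 5 doublings, so about 2^5 = 32×.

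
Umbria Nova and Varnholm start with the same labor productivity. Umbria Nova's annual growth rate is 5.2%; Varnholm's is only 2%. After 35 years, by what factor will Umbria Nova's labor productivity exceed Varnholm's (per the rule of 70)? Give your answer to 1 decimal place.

Only the 3.2-point difference matters.
70/3.2 ≈ 21.88 years per doubling of the ratio; 35 years gives 1.60 doublings, so ≈ 3.0×.

around 3.0 times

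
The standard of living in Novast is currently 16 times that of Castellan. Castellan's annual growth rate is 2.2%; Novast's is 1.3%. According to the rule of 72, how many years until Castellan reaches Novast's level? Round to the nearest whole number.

roughly 320 years

Castellan gains on Novast at 2.2% − 1.3% = 0.9 points a year.
At that relative rate the gap halves every 72/0.9 ≈ 80.00 years.
A 16 times gap closes after 4 halvings: 4 × 80.00 ≈ 320 years.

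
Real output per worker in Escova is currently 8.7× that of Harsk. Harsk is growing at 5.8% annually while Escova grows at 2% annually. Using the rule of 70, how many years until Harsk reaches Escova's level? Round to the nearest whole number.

Harsk gains on Escova at 5.8% − 2% = 3.8 points a year.
At that relative rate the gap halves every 70/3.8 ≈ 18.42 years.
An 8.7× gap takes log₂(8.7) ≈ 3.12 halvings to close: 3.12 × 18.42 ≈ 57 years.

approximately 57 years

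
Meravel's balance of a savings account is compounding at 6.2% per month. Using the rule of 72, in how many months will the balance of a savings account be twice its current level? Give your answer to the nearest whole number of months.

around 12 months

At 6.2%, doubling takes about 72/6.2 = 11.61 months.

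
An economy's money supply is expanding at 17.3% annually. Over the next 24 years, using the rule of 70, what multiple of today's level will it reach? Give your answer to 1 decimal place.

around 61.0 times

Doubles every ≈ 4.05 years (70/17.3).
24 years is 5.93 doublings; 2^5.93 ≈ 61.0×.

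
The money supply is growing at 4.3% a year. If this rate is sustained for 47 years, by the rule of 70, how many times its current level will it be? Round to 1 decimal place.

Doubling time ≈ 70/4.3 = 16.28 years.
47 years / 16.28 ≈ 2.89 doublings → factor 2^2.89 ≈ 7.4.

approximately 7.4 times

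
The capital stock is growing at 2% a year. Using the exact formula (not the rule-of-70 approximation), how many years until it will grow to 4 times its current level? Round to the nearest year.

70 years

t = ln(4) / ln(1 + 0.02) = 1.3863 / 0.019803 ≈ 70.00.
≈ 70 years.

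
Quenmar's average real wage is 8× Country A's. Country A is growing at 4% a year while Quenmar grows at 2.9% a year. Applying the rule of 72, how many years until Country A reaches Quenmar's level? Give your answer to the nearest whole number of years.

approximately 196 years

The growth-rate gap is 4% − 2.9% = 1.1 percentage points.
So the ratio between them halves every 72/1.1 ≈ 65.45 years.
An 8× gap closes after 3 halvings: 3 × 65.45 ≈ 196 years.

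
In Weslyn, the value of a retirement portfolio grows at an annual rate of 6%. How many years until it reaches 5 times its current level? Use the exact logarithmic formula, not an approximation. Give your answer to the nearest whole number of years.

28 years

t = ln(5) / ln(1 + 0.06) = 1.6094 / 0.058269 ≈ 27.62.
≈ 28 years.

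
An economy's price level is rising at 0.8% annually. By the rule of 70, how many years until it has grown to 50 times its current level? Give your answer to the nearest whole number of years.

≈ 494 years

At 0.8% it doubles every 70/0.8 ≈ 87.50 years.
Reaching 50× takes log₂(50) ≈ 5.64 doublings.
5.64 × 87.50 ≈ 494 years.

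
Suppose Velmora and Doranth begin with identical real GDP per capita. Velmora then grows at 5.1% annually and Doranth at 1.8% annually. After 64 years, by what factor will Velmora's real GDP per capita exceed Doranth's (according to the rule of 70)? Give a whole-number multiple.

Velmora pulls ahead at 3.3 pp per year, so the ratio doubles every 70/3.3 ≈ 21.21 years.
In 64 years that's 3.02 doublings: 2^3.02 ≈ 8.

≈ 8 times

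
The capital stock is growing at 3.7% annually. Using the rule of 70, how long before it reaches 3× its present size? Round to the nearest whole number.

At 3.7% it doubles every 70/3.7 ≈ 18.92 years.
3× is log₂ 3 ≈ 1.58 doublings, so ≈ 1.58 × 18.92 = 30 years.

about 30 years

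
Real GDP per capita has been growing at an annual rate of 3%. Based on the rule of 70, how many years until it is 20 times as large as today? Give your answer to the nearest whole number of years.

At 3% it doubles every 70/3 ≈ 23.33 years.
20× is log₂ 20 ≈ 4.32 doublings, so ≈ 4.32 × 23.33 = 101 years.

about 101 years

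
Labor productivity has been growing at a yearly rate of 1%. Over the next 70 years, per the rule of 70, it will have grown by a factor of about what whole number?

≈ 2 times

At 1% one doubling takes ≈ 70.00 years; 70 years is 1 of them, so ×2.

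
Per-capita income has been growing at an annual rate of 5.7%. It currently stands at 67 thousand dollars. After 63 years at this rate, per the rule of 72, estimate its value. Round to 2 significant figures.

≈ 2100 thousand dollars

Doubling time ≈ 72/5.7 = 12.63 years.
63 years is 63/12.63 ≈ 4.99 doublings, a factor of 2^4.99 ≈ 31.78.
67 × 31.78 ≈ 2100 thousand dollars.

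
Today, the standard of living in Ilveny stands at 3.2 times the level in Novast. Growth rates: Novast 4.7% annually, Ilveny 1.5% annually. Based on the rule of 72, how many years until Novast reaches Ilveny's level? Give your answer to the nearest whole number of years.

≈ 38 years

What matters is the difference: 3.2 pp.
Rule of 72 on the gap: the ratio halves every 72/3.2 ≈ 22.50 years.
A 3.2 times gap takes log₂(3.2) ≈ 1.68 halvings to close: 1.68 × 22.50 ≈ 38 years.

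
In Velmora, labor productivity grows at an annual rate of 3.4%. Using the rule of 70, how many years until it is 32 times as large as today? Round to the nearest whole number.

Doubling time ≈ 70/3.4 = 20.59 years.
Getting to 32× needs 5 doublings: 5 × 20.59 ≈ 103 years.

approximately 103 years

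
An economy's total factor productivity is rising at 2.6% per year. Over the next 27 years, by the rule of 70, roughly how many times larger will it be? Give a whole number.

approximately 2 times

At 2.6% one doubling takes ≈ 26.92 years; 27 years is 1 of them, so ×2.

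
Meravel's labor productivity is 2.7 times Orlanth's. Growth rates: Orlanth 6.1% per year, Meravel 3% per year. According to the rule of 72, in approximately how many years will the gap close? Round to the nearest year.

Orlanth gains on Meravel at 6.1% − 3% = 3.1 points a year.
At that relative rate the gap halves every 72/3.1 ≈ 23.23 years.
A 2.7 times gap takes log₂(2.7) ≈ 1.43 halvings to close: 1.43 × 23.23 ≈ 33 years.

approximately 33 years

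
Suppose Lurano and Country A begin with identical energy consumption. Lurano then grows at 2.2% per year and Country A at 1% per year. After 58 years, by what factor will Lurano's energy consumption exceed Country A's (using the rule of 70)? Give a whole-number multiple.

Only the 1.2-point difference matters.
70/1.2 ≈ 58.33 years per doubling of the ratio; 58 years gives 0.99 doublings, so ≈ 2×.

about 2 times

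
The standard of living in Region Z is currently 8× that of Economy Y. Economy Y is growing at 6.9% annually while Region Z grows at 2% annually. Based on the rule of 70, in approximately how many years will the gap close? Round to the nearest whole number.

Economy Y gains on Region Z at 6.9% − 2% = 4.9 points a year.
At that relative rate the gap halves every 70/4.9 ≈ 14.29 years.
An 8× gap closes after 3 halvings: 3 × 14.29 ≈ 43 years.

approximately 43 years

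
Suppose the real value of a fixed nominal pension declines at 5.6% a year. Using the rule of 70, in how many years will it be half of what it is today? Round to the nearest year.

Halving time ≈ 70 / 5.6 = 12.50 → 13 years.

around 13 years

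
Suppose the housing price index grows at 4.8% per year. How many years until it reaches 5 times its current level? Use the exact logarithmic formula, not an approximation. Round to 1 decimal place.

t = ln(5) / ln(1 + 0.048) = 1.6094 / 0.046884 ≈ 34.33.

34.3 years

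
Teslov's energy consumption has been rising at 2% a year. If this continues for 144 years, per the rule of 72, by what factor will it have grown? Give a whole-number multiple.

approximately 16 times

At 2% one doubling takes ≈ 36.00 years; 144 years is 4 of them, so ×16.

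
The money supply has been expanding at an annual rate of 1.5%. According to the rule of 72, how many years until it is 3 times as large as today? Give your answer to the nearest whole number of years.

approximately 76 years

Doubling time ≈ 72/1.5 = 48.00 years.
3× is log₂ 3 ≈ 1.58 doublings, so ≈ 1.58 × 48.00 = 76 years.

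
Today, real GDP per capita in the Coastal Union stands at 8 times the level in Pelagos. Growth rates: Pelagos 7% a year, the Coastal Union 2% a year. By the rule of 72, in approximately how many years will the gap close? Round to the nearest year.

The growth-rate gap is 7% − 2% = 5 percentage points.
So the ratio between them halves every 72/5 ≈ 14.40 years.
An 8 times gap closes after 3 halvings: 3 × 14.40 ≈ 43 years.

around 43 years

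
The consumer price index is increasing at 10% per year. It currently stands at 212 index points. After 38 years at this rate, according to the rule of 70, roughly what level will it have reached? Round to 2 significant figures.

It doubles every 70/10 ≈ 7.00 years, so 38 years is 5.43 doublings.
2^5.43 ≈ 43.11; 212 × 43.11 ≈ 9100 index points.

≈ 9100 index points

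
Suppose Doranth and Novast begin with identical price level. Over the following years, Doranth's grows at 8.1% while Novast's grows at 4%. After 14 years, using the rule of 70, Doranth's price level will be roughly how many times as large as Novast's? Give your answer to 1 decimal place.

about 1.8 times

Doranth pulls ahead at 4.1 pp per year, so the ratio doubles every 70/4.1 ≈ 17.07 years.
In 14 years that's 0.82 doublings: 2^0.82 ≈ 1.8.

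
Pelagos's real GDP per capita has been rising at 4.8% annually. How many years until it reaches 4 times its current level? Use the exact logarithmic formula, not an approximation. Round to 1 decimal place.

29.6 years

t = ln(4) / ln(1 + 0.048) = 1.3863 / 0.046884 ≈ 29.57.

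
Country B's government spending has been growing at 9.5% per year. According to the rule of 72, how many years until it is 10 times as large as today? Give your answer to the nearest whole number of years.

At 9.5% it doubles every 72/9.5 ≈ 7.58 years.
Reaching 10× takes log₂(10) ≈ 3.32 doublings.
3.32 × 7.58 ≈ 25 years.

approximately 25 years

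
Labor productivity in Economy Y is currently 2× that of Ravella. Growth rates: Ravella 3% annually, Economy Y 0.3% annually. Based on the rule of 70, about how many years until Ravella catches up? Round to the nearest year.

around 26 years

Ravella gains on Economy Y at 3% − 0.3% = 2.7 points a year.
At that relative rate the gap halves every 70/2.7 ≈ 25.93 years.
A 2× gap closes after 1 halving: 1 × 25.93 ≈ 26 years.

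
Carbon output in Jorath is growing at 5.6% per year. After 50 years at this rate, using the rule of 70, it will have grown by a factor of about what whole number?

about 16 times

70/5.6 ≈ 12.50 years per doubling.
50 years fits 4 doublings: 2^4 = 16.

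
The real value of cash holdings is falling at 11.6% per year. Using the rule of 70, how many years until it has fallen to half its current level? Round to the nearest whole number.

The rule works in reverse for decay: 70/11.6 ≈ 6.03 years to halve.

6 years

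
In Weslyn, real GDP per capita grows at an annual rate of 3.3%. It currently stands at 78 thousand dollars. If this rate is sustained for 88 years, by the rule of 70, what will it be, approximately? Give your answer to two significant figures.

It doubles every 70/3.3 ≈ 21.21 years, so 88 years is 4.15 doublings.
2^4.15 ≈ 17.75; 78 × 17.75 ≈ 1400 thousand dollars.

roughly 1400 thousand dollars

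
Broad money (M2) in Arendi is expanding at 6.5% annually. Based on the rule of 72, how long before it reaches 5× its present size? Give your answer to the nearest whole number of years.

At 6.5% it doubles every 72/6.5 ≈ 11.08 years.
Reaching 5× takes log₂(5) ≈ 2.32 doublings.
2.32 × 11.08 ≈ 26 years.

26 years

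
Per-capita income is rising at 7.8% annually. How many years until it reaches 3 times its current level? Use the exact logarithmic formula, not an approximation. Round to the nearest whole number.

t = ln(3) / ln(1 + 0.078) = 1.0986 / 0.075107 ≈ 14.63.
≈ 15 years.

15 years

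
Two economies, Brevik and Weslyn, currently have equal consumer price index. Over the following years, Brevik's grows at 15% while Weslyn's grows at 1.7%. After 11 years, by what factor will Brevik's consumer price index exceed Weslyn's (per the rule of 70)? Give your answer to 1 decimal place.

Brevik pulls ahead at 13.3 pp per year, so the ratio doubles every 70/13.3 ≈ 5.26 years.
In 11 years that's 2.09 doublings: 2^2.09 ≈ 4.3.

4.3 times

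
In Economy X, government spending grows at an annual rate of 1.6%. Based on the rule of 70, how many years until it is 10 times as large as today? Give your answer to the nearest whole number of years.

Doubling time ≈ 70/1.6 = 43.75 years.
Reaching 10× takes log₂(10) ≈ 3.32 doublings.
3.32 × 43.75 ≈ 145 years.

about 145 years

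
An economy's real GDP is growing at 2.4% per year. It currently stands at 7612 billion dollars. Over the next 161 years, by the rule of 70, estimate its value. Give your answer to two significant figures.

Doubling time ≈ 70/2.4 = 29.17 years.
161 years is 161/29.17 ≈ 5.52 doublings, a factor of 2^5.52 ≈ 45.89.
7612 × 45.89 ≈ 350000 billion dollars.

roughly 350000 billion dollars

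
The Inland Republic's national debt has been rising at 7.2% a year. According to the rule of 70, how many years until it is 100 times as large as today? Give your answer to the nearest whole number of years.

Doubling time ≈ 70/7.2 = 9.72 years.
100× is log₂ 100 ≈ 6.64 doublings, so ≈ 6.64 × 9.72 = 65 years.

around 65 years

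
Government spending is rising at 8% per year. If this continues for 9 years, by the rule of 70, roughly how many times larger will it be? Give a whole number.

At 8% one doubling takes ≈ 8.75 years; 9 years is 1 of them, so ×2.

around 2 times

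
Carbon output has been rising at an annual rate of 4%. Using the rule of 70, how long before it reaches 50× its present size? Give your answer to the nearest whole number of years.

One doubling takes 70/4 = 17.50 years.
Reaching 50× takes log₂(50) ≈ 5.64 doublings.
5.64 × 17.50 ≈ 99 years.

around 99 years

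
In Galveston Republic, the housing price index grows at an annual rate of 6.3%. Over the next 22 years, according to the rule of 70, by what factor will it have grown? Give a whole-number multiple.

Doubling time ≈ 70/6.3 = 11.11 years.
22/11.11 ≈ 2 doublings, so about 2^2 = 4×.

4 times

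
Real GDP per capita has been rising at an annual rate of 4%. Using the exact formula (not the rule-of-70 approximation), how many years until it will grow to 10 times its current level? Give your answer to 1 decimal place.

58.7 years

t = ln(10) / ln(1 + 0.04) = 2.3026 / 0.039221 ≈ 58.71.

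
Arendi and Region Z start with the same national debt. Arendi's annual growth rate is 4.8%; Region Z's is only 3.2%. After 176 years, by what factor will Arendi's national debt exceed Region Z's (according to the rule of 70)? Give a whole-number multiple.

around 16 times

Only the 1.6-point difference matters.
70/1.6 ≈ 43.75 years per doubling of the ratio; 176 years gives 4.02 doublings, so ≈ 16×.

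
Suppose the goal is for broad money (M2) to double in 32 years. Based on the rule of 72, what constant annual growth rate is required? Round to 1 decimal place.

72 / 32 ≈ 2.25, so about 2.3% annually.

around 2.3%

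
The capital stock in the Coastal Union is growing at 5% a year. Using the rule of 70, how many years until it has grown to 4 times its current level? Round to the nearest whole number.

At 5% it doubles every 70/5 ≈ 14.00 years.
4 = 2^2, so 2 doublings → 28 years.

about 28 years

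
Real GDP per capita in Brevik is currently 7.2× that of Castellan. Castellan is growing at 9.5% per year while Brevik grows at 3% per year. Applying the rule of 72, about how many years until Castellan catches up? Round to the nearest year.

approximately 32 years

The growth-rate gap is 9.5% − 3% = 6.5 percentage points.
So the ratio between them halves every 72/6.5 ≈ 11.08 years.
A 7.2× gap takes log₂(7.2) ≈ 2.85 halvings to close: 2.85 × 11.08 ≈ 32 years.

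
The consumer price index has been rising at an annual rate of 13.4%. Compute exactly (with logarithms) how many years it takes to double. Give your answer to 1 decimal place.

t = ln(2) / ln(1 + 0.134) = 0.6931 / 0.125751 ≈ 5.51.

5.5 years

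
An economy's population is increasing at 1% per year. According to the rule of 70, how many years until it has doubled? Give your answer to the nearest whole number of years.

70/1 ≈ 70.00, so it doubles roughly every 70 years.

roughly 70 years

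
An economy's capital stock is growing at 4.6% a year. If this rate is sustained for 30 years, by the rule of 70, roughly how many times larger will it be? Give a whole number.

Doubling time ≈ 70/4.6 = 15.22 years.
30/15.22 ≈ 2 doublings, so about 2^2 = 4×.

4 times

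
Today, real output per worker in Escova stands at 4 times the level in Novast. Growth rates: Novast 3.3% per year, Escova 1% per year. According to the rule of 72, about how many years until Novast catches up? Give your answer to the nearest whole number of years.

about 63 years

What matters is the difference: 2.3 pp.
Rule of 72 on the gap: the ratio halves every 72/2.3 ≈ 31.30 years.
A 4 times gap closes after 2 halvings: 2 × 31.30 ≈ 63 years.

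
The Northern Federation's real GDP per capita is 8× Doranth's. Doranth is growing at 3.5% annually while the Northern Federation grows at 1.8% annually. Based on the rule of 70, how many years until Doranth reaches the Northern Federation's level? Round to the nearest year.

around 124 years

What matters is the difference: 1.7 pp.
Rule of 70 on the gap: the ratio halves every 70/1.7 ≈ 41.18 years.
An 8× gap closes after 3 halvings: 3 × 41.18 ≈ 124 years.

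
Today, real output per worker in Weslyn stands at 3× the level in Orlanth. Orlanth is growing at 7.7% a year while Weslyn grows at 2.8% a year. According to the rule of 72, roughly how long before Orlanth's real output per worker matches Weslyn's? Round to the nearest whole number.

Orlanth gains on Weslyn at 7.7% − 2.8% = 4.9 points a year.
At that relative rate the gap halves every 72/4.9 ≈ 14.69 years.
A 3× gap takes log₂(3) ≈ 1.58 halvings to close: 1.58 × 14.69 ≈ 23 years.

23 years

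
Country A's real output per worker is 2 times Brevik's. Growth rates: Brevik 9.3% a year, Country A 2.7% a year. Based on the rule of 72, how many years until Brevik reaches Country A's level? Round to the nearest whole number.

approximately 11 years

Brevik gains on Country A at 9.3% − 2.7% = 6.6 points a year.
At that relative rate the gap halves every 72/6.6 ≈ 10.91 years.
A 2 times gap closes after 1 halving: 1 × 10.91 ≈ 11 years.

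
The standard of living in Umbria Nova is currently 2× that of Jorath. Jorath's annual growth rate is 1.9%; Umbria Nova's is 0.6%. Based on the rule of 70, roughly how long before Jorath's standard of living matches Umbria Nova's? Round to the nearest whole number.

What matters is the difference: 1.3 pp.
Rule of 70 on the gap: the ratio halves every 70/1.3 ≈ 53.85 years.
A 2× gap closes after 1 halving: 1 × 53.85 ≈ 54 years.

around 54 years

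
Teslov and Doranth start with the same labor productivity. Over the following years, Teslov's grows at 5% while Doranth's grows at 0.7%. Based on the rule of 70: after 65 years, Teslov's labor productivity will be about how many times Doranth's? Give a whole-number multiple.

≈ 16 times

Only the 4.3-point difference matters.
70/4.3 ≈ 16.28 years per doubling of the ratio; 65 years gives 3.99 doublings, so ≈ 16×.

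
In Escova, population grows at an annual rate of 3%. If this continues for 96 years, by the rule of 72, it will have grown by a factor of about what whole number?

around 16 times

Doubling time ≈ 72/3 = 24.00 years.
96/24.00 ≈ 4 doublings, so about 2^4 = 16×.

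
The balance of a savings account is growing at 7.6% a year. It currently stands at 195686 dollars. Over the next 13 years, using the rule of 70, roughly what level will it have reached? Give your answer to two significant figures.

≈ 520000 dollars

Doubling time ≈ 70/7.6 = 9.21 years.
13 years is 13/9.21 ≈ 1.41 doublings, a factor of 2^1.41 ≈ 2.66.
195686 × 2.66 ≈ 520000 dollars.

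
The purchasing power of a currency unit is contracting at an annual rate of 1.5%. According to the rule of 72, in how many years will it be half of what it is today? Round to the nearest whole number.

Halving time ≈ 72 / 1.5 = 48.00 → 48 years.

48 years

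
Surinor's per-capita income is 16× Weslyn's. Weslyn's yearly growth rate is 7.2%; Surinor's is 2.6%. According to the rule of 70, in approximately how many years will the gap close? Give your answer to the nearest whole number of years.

roughly 61 years

Weslyn gains on Surinor at 7.2% − 2.6% = 4.6 points a year.
At that relative rate the gap halves every 70/4.6 ≈ 15.22 years.
A 16× gap closes after 4 halvings: 4 × 15.22 ≈ 61 years.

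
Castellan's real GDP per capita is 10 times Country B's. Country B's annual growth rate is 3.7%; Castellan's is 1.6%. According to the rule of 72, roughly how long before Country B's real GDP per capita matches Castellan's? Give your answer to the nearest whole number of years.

approximately 114 years

The growth-rate gap is 3.7% − 1.6% = 2.1 percentage points.
So the ratio between them halves every 72/2.1 ≈ 34.29 years.
A 10 times gap takes log₂(10) ≈ 3.32 halvings to close: 3.32 × 34.29 ≈ 114 years.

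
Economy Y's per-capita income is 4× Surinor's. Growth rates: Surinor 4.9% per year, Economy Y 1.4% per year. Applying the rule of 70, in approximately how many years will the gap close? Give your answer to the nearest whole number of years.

The growth-rate gap is 4.9% − 1.4% = 3.5 percentage points.
So the ratio between them halves every 70/3.5 ≈ 20.00 years.
A 4× gap closes after 2 halvings: 2 × 20.00 ≈ 40 years.

40 years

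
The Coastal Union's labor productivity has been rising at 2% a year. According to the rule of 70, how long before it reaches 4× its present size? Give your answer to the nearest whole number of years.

around 70 years

At 2% it doubles every 70/2 ≈ 35.00 years.
4× is 2 doublings, so 2 × 35.00 ≈ 70 years.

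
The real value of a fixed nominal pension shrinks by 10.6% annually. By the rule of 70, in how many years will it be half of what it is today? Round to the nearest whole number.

Halving time ≈ 70 / 10.6 = 6.60 → 7 years.

around 7 years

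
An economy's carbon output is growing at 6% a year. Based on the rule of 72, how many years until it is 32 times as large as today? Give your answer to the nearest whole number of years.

about 60 years

One doubling takes 72/6 = 12.00 years.
Getting to 32× needs 5 doublings: 5 × 12.00 ≈ 60 years.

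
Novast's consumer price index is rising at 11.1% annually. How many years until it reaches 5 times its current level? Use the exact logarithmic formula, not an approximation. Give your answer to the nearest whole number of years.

15 years

t = ln(5) / ln(1 + 0.111) = 1.6094 / 0.105261 ≈ 15.29.
≈ 15 years.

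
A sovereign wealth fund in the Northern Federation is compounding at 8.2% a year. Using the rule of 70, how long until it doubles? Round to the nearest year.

about 9 years

70/8.2 ≈ 8.54, so it doubles roughly every 9 years.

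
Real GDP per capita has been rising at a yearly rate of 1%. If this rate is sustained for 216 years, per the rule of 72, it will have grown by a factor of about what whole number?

approximately 8 times

72/1 ≈ 72.00 years per doubling.
216 years fits 3 doublings: 2^3 = 8.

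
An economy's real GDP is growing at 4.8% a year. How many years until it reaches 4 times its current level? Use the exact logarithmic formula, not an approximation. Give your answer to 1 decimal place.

29.6 years

t = ln(4) / ln(1 + 0.048) = 1.3863 / 0.046884 ≈ 29.57.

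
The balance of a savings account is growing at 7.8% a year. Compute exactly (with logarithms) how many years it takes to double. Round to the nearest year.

9 years

t = ln(2) / ln(1 + 0.078) = 0.6931 / 0.075107 ≈ 9.23.
≈ 9 years.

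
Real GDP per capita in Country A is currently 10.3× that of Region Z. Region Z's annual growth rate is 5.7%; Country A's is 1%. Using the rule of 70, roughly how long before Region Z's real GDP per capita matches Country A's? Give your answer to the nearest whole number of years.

Region Z gains on Country A at 5.7% − 1% = 4.7 points a year.
At that relative rate the gap halves every 70/4.7 ≈ 14.89 years.
A 10.3× gap takes log₂(10.3) ≈ 3.36 halvings to close: 3.36 × 14.89 ≈ 50 years.

roughly 50 years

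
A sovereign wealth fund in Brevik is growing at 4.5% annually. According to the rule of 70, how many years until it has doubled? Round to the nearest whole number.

around 16 years

70/4.5 ≈ 15.56, so it doubles roughly every 16 years.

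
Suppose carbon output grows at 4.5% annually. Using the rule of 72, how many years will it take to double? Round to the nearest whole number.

16 years

Doubling time ≈ 72 / 4.5 = 16.00 years.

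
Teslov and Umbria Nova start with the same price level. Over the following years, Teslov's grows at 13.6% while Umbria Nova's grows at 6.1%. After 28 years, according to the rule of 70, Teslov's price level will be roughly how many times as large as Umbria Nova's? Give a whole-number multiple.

Only the 7.5-point difference matters.
70/7.5 ≈ 9.33 years per doubling of the ratio; 28 years gives 3.00 doublings, so ≈ 8×.

around 8 times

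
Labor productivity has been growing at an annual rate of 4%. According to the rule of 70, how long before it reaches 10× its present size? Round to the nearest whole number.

One doubling takes 70/4 = 17.50 years.
Reaching 10× takes log₂(10) ≈ 3.32 doublings.
3.32 × 17.50 ≈ 58 years.

≈ 58 years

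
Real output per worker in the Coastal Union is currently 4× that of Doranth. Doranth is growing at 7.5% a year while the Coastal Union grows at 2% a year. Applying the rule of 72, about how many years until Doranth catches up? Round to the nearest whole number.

What matters is the difference: 5.5 pp.
Rule of 72 on the gap: the ratio halves every 72/5.5 ≈ 13.09 years.
A 4× gap closes after 2 halvings: 2 × 13.09 ≈ 26 years.

about 26 years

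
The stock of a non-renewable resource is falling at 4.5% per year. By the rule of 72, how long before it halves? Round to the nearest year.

roughly 16 years

Halving time ≈ 72 / 4.5 = 16.00 → 16 years.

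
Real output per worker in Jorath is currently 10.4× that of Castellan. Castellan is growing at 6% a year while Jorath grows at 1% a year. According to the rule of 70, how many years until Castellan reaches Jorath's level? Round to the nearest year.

about 47 years

The growth-rate gap is 6% − 1% = 5 percentage points.
So the ratio between them halves every 70/5 ≈ 14.00 years.
A 10.4× gap takes log₂(10.4) ≈ 3.38 halvings to close: 3.38 × 14.00 ≈ 47 years.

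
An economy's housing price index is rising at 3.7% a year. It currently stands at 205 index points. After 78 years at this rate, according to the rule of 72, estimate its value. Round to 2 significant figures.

Doubling time ≈ 72/3.7 = 19.46 years.
78 years is 78/19.46 ≈ 4.01 doublings, a factor of 2^4.01 ≈ 16.11.
205 × 16.11 ≈ 3300 index points.

approximately 3300 index points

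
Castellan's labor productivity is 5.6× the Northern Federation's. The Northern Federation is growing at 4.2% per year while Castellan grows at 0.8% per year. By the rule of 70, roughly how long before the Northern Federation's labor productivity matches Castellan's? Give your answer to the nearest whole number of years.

The growth-rate gap is 4.2% − 0.8% = 3.4 percentage points.
So the ratio between them halves every 70/3.4 ≈ 20.59 years.
A 5.6× gap takes log₂(5.6) ≈ 2.49 halvings to close: 2.49 × 20.59 ≈ 51 years.

about 51 years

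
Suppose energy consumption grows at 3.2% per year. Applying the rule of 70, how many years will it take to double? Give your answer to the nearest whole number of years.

≈ 22 years

At 3.2%, doubling takes about 70/3.2 = 21.88 years.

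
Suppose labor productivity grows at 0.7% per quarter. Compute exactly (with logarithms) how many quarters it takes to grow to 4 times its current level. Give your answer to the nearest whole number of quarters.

t = ln(4) / ln(1 + 0.007) = 1.3863 / 0.006976 ≈ 198.72.
≈ 199 quarters.

199 quarters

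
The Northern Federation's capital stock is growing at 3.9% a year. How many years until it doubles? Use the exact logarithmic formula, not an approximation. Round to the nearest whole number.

t = ln(2) / ln(1 + 0.039) = 0.6931 / 0.038259 ≈ 18.12.
≈ 18 years.

18 years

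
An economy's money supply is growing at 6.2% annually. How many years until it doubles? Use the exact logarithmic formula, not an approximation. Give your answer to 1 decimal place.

11.5 years

t = ln(2) / ln(1 + 0.062) = 0.6931 / 0.060154 ≈ 11.52.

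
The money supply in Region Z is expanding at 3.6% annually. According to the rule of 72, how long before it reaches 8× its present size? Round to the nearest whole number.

One doubling takes 72/3.6 = 20.00 years.
Getting to 8× needs 3 doublings: 3 × 20.00 ≈ 60 years.

≈ 60 years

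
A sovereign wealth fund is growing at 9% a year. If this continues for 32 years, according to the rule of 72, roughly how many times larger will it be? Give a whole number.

Doubling time ≈ 72/9 = 8.00 years.
32/8.00 ≈ 4 doublings, so about 2^4 = 16×.

roughly 16 times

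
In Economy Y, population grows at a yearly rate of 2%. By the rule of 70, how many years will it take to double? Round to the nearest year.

≈ 35 years

At 2%, doubling takes about 70/2 = 35.00 years.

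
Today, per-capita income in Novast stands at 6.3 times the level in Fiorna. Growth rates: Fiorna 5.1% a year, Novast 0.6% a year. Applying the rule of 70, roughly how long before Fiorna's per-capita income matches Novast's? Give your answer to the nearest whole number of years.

What matters is the difference: 4.5 pp.
Rule of 70 on the gap: the ratio halves every 70/4.5 ≈ 15.56 years.
A 6.3 times gap takes log₂(6.3) ≈ 2.66 halvings to close: 2.66 × 15.56 ≈ 41 years.

roughly 41 years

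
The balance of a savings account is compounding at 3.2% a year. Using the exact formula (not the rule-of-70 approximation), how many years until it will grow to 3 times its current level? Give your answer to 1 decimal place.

34.9 years

t = ln(3) / ln(1 + 0.032) = 1.0986 / 0.031499 ≈ 34.88.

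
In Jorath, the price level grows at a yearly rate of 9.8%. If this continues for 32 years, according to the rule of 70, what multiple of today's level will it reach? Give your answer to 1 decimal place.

Doubling time ≈ 70/9.8 = 7.14 years.
32 years / 7.14 ≈ 4.48 doublings → factor 2^4.48 ≈ 22.3.

22.3 times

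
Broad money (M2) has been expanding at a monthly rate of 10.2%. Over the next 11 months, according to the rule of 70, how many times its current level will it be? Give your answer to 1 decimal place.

Doubling time ≈ 70/10.2 = 6.86 months.
11 months / 6.86 ≈ 1.60 doublings → factor 2^1.60 ≈ 3.0.

approximately 3.0 times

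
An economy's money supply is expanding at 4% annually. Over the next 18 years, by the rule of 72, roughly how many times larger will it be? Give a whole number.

72/4 ≈ 18.00 years per doubling.
18 years fits 1 doubling: 2^1 = 2.

around 2 times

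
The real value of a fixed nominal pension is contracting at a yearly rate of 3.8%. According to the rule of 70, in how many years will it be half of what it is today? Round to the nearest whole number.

The rule works in reverse for decay: 70/3.8 ≈ 18.42 years to halve.

18 years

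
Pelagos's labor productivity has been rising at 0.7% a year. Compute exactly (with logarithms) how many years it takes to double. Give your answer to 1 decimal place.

99.4 years

t = ln(2) / ln(1 + 0.007) = 0.6931 / 0.006976 ≈ 99.35.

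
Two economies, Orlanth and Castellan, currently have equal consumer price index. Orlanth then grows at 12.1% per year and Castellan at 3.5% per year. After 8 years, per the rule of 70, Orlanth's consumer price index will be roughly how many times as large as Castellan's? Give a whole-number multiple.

roughly 2 times

Only the 8.6-point difference matters.
70/8.6 ≈ 8.14 years per doubling of the ratio; 8 years gives 0.98 doublings, so ≈ 2×.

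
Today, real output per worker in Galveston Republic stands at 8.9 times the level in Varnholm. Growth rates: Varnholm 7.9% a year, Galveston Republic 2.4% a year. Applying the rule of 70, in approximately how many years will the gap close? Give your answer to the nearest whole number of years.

The growth-rate gap is 7.9% − 2.4% = 5.5 percentage points.
So the ratio between them halves every 70/5.5 ≈ 12.73 years.
An 8.9 times gap takes log₂(8.9) ≈ 3.15 halvings to close: 3.15 × 12.73 ≈ 40 years.

roughly 40 years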